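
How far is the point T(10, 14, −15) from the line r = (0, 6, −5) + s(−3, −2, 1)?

Direction vector d = (−3, −2, 1).
AP = (10, 8, −10), and AP × d = (−12, 20, 4).
|AP × d|² = 560 and |d|² = 14, so the distance is √(560/14) = √40 = 2√10.

2√10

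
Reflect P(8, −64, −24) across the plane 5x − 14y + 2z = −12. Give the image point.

(-32, 48, -40)

n = (5, −14, 2), |n|² = 225, n·P − (-12) = 900, so t = 900/225 = 4.
Foot F = P − 4·n = (−12, −8, −32); the reflection is 2F − P = (−32, 48, −40).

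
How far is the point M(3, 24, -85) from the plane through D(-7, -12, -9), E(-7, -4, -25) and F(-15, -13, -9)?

26/9

DE = (0, 8, -16) and DF = (-8, -1, 0), so a normal is n = DE × DF = (-16, 128, 64).
n = (-16, 128, 64); n·P − (-2000) = -416; |n| = 144; distance = 416/144 = 26/9.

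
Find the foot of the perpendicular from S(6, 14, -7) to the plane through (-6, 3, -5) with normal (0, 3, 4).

(6, 11, -11)

The perpendicular from S has direction n = (0, 3, 4): r = (6, 14, -7) + t(0, 3, 4).
Substitute into the plane: n·(S + tn) = -11 gives 14 + 25t = -11, so t = -1.
Foot = (6, 14, -7) + (-1)·(0, 3, 4) = (6, 11, -11).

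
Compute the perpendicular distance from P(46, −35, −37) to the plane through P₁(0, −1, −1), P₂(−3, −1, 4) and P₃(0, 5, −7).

20/√43

P₁P₂ = (−3, 0, 5) and P₁P₃ = (0, 6, −6), so a normal is n = P₁P₂ × P₁P₃ = (−30, −18, −18).
Then n·(46, −35, −37) − 36 = −120.
|n| = √(900 + 324 + 324) = 6√43, so the distance is |-120|/(6√43) = 20√43/43.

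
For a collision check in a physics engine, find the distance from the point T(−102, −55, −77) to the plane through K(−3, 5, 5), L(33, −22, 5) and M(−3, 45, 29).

KL = (36, −27, 0) and KM = (0, 40, 24), so a normal is n = KL × KM = (−648, −864, 1440).
Then n·(−102, −55, −77) − 4824 = −2088.
|n| = √(419904 + 746496 + 2073600) = 1800, so the distance is |-2088|/1800 = 29/25.

29/25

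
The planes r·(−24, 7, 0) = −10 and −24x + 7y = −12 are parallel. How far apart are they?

2/25

With common normal n = (−24, 7, 0) (|n| = 25), the distance is |(-10) − (-12)|/|n| = 2/25.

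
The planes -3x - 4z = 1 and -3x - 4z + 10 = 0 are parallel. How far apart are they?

With common normal n = (-3, 0, -4) (|n| = 5), the distance is |1 − (-10)|/|n| = 11/5.

11/5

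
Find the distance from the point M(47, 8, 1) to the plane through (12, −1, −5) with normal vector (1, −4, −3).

19/√26

The plane has equation n·(r − (12, −1, −5)) = 0, i.e. n·r = 31.
n = (1, −4, −3); n·P − 31 = -19; |n| = √26; distance = 19/√26.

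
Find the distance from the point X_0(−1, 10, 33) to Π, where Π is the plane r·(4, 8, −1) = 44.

1/9

Normal vector n = (4, 8, −1), and n·(−1, 10, 33) − 44 = −1.
|n| = √(16 + 64 + 1) = 9, so the distance is |-1|/9 = 1/9.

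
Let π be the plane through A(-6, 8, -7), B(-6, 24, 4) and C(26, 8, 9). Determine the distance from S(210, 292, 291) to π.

AB = (0, 16, 11) and AC = (32, 0, 16), so a normal is n = AB × AC = (256, 352, -512).
Then n·(210, 292, 291) - 4864 = 2688.
|n| = √(65536 + 123904 + 262144) = 672, so the distance is |2688|/672 = 4.

4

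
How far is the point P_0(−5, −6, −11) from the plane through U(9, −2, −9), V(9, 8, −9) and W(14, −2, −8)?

4/√26

UV = (0, 10, 0) and UW = (5, 0, 1), so a normal is n = UV × UW = (10, 0, −50).
Then n·(−5, −6, −11) − 540 = −40.
|n| = √(100 + 0 + 2500) = 10√26, so the distance is |-40|/(10√26) = 4/√26.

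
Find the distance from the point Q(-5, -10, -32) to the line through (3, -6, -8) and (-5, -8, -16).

A direction vector is d = (-8, -2, -8).
AP = (-8, -4, -24); AP·d = 264, |AP|² = 656, |d|² = 132.
distance² = |AP|² − (AP·d)²/|d|² = 656 − 69696/132 = 128, so the distance is 8√2.

8√2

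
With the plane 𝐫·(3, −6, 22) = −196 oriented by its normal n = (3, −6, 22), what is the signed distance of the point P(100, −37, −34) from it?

n·P − (-196) = -30.
|n| = 23, so the signed distance is -30/23.

-30/23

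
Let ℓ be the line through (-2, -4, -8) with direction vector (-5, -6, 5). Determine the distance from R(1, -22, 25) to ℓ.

Direction vector d = (-5, -6, 5).
AP = (3, -18, 33), and AP × d = (108, -180, -108).
|AP × d|² = 55728 and |d|² = 86, so the distance is √(55728/86) = √648 = 18√2.

18√2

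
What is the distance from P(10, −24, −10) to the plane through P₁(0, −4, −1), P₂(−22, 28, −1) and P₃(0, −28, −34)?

P₁P₂ = (−22, 32, 0) and P₁P₃ = (0, −24, −33), so a normal is n = P₁P₂ × P₁P₃ = (−1056, −726, 528).
n = (−1056, −726, 528); n·P − 2376 = -792; |n| = 1386; distance = 792/1386 = 4/7.

4/7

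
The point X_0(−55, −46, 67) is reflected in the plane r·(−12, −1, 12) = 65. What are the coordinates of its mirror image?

(65, -36, -53)

n = (−12, −1, 12), |n|² = 289, n·X_0 − 65 = 1445, so t = 1445/289 = 5.
Foot F = X_0 − 5·n = (5, −41, 7); the reflection is 2F − X_0 = (65, −36, −53).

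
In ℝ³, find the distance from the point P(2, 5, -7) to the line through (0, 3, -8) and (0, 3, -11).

A direction vector is d = (0, 0, -3).
AP = (2, 2, 1), and AP × d = (-6, 6, 0).
|AP × d|² = 72 and |d|² = 9, so the distance is √(72/9) = √8 = 2√2.

2√2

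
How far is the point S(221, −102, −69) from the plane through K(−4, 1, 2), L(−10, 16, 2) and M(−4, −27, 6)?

5

KL = (−6, 15, 0) and KM = (0, −28, 4), so a normal is n = KL × KM = (60, 24, 168).
Then n·(221, −102, −69) − 120 = −900.
|n| = √(3600 + 576 + 28224) = 180, so the distance is |-900|/180 = 5.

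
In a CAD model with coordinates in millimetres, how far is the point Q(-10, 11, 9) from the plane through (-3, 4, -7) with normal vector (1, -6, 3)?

1/√46

The plane has equation n·(r − (-3, 4, -7)) = 0, i.e. n·r = -48.
Then n·(-10, 11, 9) - (-48) = -1.
|n| = √(1 + 36 + 9) = √46, so the distance is |-1|/√46 = √46/46.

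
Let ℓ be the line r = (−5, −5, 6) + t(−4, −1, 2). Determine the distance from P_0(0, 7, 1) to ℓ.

√110

Direction vector d = (−4, −1, 2).
AP = (5, 12, −5); AP·d = -42, |AP|² = 194, |d|² = 21.
distance² = |AP|² − (AP·d)²/|d|² = 194 − 1764/21 = 110, so the distance is √110.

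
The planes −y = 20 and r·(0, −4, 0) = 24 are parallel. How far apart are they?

Divide the second equation by 4 to match normals: −y = 6.
Both planes have normal n = (0, −1, 0), |n| = 1. Any point on the first plane is at distance |6 − 20|/|n| = 14/1 = 14 from the second.

14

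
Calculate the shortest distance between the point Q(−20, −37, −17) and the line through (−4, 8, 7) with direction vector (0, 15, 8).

16

Direction vector d = (0, 15, 8).
AP = (−16, −45, −24), and AP × d = (0, 128, −240).
|AP × d|² = 73984 and |d|² = 289, so the distance is √(73984/289) = √256 = 16.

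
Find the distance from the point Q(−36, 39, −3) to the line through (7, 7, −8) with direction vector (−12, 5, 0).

√194

Direction vector d = (−12, 5, 0).
AP = (−43, 32, 5); AP·d = 676, |AP|² = 2898, |d|² = 169.
distance² = |AP|² − (AP·d)²/|d|² = 2898 − 456976/169 = 194, so the distance is √194.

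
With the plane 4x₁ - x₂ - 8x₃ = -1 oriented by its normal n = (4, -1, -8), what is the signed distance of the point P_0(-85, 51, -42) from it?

n·P_0 − (-1) = -54.
|n| = 9, so the signed distance is -54/9 = -6.

-6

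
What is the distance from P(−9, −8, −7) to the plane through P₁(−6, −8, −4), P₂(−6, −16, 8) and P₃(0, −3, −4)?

P₁P₂ = (0, −8, 12) and P₁P₃ = (6, 5, 0), so a normal is n = P₁P₂ × P₁P₃ = (−60, 72, 48).
Then n·(−9, −8, −7) − (−408) = 36.
|n| = √(3600 + 5184 + 2304) = 12√77, so the distance is |36|/(12√77) = 3√77/77.

3√77/77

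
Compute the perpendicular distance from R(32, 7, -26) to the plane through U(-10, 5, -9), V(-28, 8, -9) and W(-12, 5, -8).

UV = (-18, 3, 0) and UW = (-2, 0, 1), so a normal is n = UV × UW = (3, 18, 6).
d = |3·32 + 18·7 + 6·(-26) − 6| / √(9 + 324 + 36) = |60| / (3√41) = 20√41/41.

20√41/41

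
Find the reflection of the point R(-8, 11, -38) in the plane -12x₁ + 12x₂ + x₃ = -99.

(16, -13, -40)

With n = (-12, 12, 1), the signed offset is (n·R − (-99))/|n|² = 289/289 = 1.
R' = R − 2t·n = (-8, 11, -38) − 2·(-12, 12, 1) = (16, -13, -40).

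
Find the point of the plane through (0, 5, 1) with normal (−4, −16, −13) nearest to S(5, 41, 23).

(-3, 9, -3)

n = (−4, −16, −13), |n|² = 441, and n·S − (-93) = -882.
t = -882/441 = -2, so the foot is S − t·n = (5, 41, 23) − (-2)·(−4, −16, −13) = (−3, 9, −3).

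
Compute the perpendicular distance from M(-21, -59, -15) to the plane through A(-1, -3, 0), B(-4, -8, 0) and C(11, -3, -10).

AB = (-3, -5, 0) and AC = (12, 0, -10), so a normal is n = AB × AC = (50, -30, 60).
Then n·(-21, -59, -15) - 40 = -220.
|n| = √(2500 + 900 + 3600) = 10√70, so the distance is |-220|/(10√70) = 11√70/35.

11√70/35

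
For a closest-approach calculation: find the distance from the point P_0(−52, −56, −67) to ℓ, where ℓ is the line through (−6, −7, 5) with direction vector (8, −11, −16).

2√1433

Direction vector d = (8, −11, −16).
AP = (−46, −49, −72); AP·d = 1323, |AP|² = 9701, |d|² = 441.
distance² = |AP|² − (AP·d)²/|d|² = 9701 − 1750329/441 = 5732, so the distance is 2√1433.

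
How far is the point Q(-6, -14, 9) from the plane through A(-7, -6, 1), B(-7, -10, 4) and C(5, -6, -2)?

9√26/26

AB = (0, -4, 3) and AC = (12, 0, -3), so a normal is n = AB × AC = (12, 36, 48).
d = |12·(-6) + 36·(-14) + 48·9 − (-252)| / √(144 + 1296 + 2304) = |108| / (12√26) = 9√26/26.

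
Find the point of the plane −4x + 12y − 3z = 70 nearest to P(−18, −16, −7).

(-22, -4, -10)

The perpendicular from P has direction n = (−4, 12, −3): r = (−18, −16, −7) + λ(−4, 12, −3).
Substitute into the plane: n·(P + λn) = 70 gives -99 + 169λ = 70, so λ = 1.
Foot = (−18, −16, −7) + 1·(−4, 12, −3) = (−22, −4, −10).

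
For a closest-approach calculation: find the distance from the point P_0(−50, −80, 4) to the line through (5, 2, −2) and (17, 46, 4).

A direction vector is d = (12, 44, 6).
AP = (−55, −82, 6), and AP × d = (−756, 402, −1436).
|AP × d|² = 2795236 and |d|² = 2116, so the distance is √(2795236/2116) = √1321.

√1321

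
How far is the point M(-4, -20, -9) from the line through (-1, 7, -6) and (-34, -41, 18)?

3√34

A direction vector is d = (-33, -48, 24).
AP = (-3, -27, -3); AP·d = 1323, |AP|² = 747, |d|² = 3969.
distance² = |AP|² − (AP·d)²/|d|² = 747 − 1750329/3969 = 306, so the distance is 3√34.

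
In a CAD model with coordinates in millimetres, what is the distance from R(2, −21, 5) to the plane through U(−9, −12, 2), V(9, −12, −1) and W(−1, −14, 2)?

7/√53

UV = (18, 0, −3) and UW = (8, −2, 0), so a normal is n = UV × UW = (−6, −24, −36).
Then n·(2, −21, 5) − 270 = 42.
|n| = √(36 + 576 + 1296) = 6√53, so the distance is |42|/(6√53) = 7√53/53.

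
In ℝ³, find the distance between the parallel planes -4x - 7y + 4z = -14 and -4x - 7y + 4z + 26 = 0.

With common normal n = (-4, -7, 4) (|n| = 9), the distance is |(-14) − (-26)|/|n| = 12/9 = 4/3.

4/3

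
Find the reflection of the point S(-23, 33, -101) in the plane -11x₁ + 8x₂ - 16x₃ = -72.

(87, -47, 59)

With n = (-11, 8, -16), the signed offset is (n·S − (-72))/|n|² = 2205/441 = 5.
S' = S − 2t·n = (-23, 33, -101) − 10·(-11, 8, -16) = (87, -47, 59).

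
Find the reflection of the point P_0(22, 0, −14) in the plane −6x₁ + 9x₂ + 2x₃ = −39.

(10, 18, -10)

n = (−6, 9, 2), |n|² = 121, n·P_0 − (-39) = -121, so t = -121/121 = -1.
Foot F = P_0 − (-1)·n = (16, 9, −12); the reflection is 2F − P_0 = (10, 18, −10).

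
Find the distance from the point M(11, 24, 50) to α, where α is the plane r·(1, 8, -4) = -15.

Normal vector n = (1, 8, -4), and n·(11, 24, 50) - (-15) = 18.
|n| = √(1 + 64 + 16) = 9, so the distance is |18|/9 = 2.

2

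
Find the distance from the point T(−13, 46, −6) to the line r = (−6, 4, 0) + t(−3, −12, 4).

Direction vector d = (−3, −12, 4).
AP = (−7, 42, −6), and AP × d = (96, 46, 210).
|AP × d|² = 55432 and |d|² = 169, so the distance is √(55432/169) = √328 = 2√82.

2√82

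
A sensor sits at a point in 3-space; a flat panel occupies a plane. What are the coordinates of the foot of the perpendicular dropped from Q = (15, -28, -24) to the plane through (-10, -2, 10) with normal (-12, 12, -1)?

n = (-12, 12, -1), |n|² = 289, and n·Q − 86 = -578.
t = -578/289 = -2, so the foot is Q − t·n = (15, -28, -24) − (-2)·(-12, 12, -1) = (-9, -4, -26).

(-9, -4, -26)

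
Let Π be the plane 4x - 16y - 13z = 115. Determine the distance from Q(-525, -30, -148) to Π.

Normal vector n = (4, -16, -13), and n·(-525, -30, -148) - 115 = 189.
|n| = √(16 + 256 + 169) = 21, so the distance is |189|/21 = 9.

9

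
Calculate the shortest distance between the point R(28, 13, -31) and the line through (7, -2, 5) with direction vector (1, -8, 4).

Direction vector d = (1, -8, 4).
AP = (21, 15, -36), and AP × d = (-228, -120, -183).
|AP × d|² = 99873 and |d|² = 81, so the distance is √(99873/81) = √1233 = 3√137.

3√137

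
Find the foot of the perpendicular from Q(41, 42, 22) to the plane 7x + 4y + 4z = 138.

The perpendicular from Q has direction n = (7, 4, 4): r = (41, 42, 22) + λ(7, 4, 4).
Substitute into the plane: n·(Q + λn) = 138 gives 543 + 81λ = 138, so λ = -5.
Foot = (41, 42, 22) + (-5)·(7, 4, 4) = (6, 22, 2).

(6, 22, 2)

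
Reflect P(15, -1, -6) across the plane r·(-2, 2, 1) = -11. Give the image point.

(3, 11, 0)

n = (-2, 2, 1), |n|² = 9, n·P − (-11) = -27, so t = -27/9 = -3.
Foot F = P − (-3)·n = (9, 5, -3); the reflection is 2F − P = (3, 11, 0).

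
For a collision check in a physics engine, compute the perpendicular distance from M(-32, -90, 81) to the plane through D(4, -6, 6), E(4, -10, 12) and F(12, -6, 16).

24√77/77

DE = (0, -4, 6) and DF = (8, 0, 10), so a normal is n = DE × DF = (-40, 48, 32).
d = |(-40)·(-32) + 48·(-90) + 32·81 − (-256)| / √(1600 + 2304 + 1024) = |-192| / (8√77) = 24√77/77.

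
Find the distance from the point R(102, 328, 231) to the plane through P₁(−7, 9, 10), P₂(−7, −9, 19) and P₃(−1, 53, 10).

5

P₁P₂ = (0, −18, 9) and P₁P₃ = (6, 44, 0), so a normal is n = P₁P₂ × P₁P₃ = (−396, 54, 108).
d = |(-396)·102 + 54·328 + 108·231 − 4338| / √(156816 + 2916 + 11664) = |-2070| / 414 = 5.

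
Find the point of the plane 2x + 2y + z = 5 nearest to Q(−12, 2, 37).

(-44/3, -2/3, 107/3)

n = (2, 2, 1), |n|² = 9, and n·Q − 5 = 12.
t = 12/9 = 4/3, so the foot is Q − t·n = (−12, 2, 37) − (4/3)·(2, 2, 1) = (−44/3, −2/3, 107/3).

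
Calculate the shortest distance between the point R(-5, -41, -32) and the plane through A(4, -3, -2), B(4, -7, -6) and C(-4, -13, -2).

13√57/57

AB = (0, -4, -4) and AC = (-8, -10, 0), so a normal is n = AB × AC = (-40, 32, -32).
d = |(-40)·(-5) + 32·(-41) + (-32)·(-32) − (-192)| / √(1600 + 1024 + 1024) = |104| / (8√57) = 13√57/57.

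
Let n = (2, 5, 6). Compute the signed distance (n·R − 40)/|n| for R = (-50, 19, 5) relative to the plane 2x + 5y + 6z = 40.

n·R − 40 = -15.
|n| = √65, so the signed distance is -3√65/13.

-3√65/13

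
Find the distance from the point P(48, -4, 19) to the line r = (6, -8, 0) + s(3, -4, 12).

√1465

Direction vector d = (3, -4, 12).
AP = (42, 4, 19), and AP × d = (124, -447, -180).
|AP × d|² = 247585 and |d|² = 169, so the distance is √(247585/169) = √1465.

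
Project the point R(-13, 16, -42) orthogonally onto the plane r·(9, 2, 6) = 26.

n = (9, 2, 6), |n|² = 121, and n·R − 26 = -363.
t = -363/121 = -3, so the foot is R − t·n = (-13, 16, -42) − (-3)·(9, 2, 6) = (14, 22, -24).

(14, 22, -24)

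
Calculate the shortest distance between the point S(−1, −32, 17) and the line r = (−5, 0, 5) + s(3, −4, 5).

Direction vector d = (3, −4, 5).
AP = (4, −32, 12); AP·d = 200, |AP|² = 1184, |d|² = 50.
distance² = |AP|² − (AP·d)²/|d|² = 1184 − 40000/50 = 384, so the distance is 8√6.

8√6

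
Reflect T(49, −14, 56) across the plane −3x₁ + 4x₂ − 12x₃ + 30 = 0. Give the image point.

n = (−3, 4, −12), |n|² = 169, n·T − (-30) = -845, so t = -845/169 = -5.
Foot F = T − (-5)·n = (34, 6, −4); the reflection is 2F − T = (19, 26, −64).

(19, 26, -64)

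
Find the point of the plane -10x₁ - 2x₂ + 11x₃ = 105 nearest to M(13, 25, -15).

(-7, 21, 7)

The perpendicular from M has direction n = (-10, -2, 11): r = (13, 25, -15) + μ(-10, -2, 11).
Substitute into the plane: n·(M + μn) = 105 gives -345 + 225μ = 105, so μ = 2.
Foot = (13, 25, -15) + 2·(-10, -2, 11) = (-7, 21, 7).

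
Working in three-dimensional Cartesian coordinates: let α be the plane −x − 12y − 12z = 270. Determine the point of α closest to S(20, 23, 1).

n = (−1, −12, −12), |n|² = 289, and n·S − 270 = -578.
t = -578/289 = -2, so the foot is S − t·n = (20, 23, 1) − (-2)·(−1, −12, −12) = (18, −1, −23).

(18, -1, -23)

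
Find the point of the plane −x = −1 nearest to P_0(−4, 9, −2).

The perpendicular from P_0 has direction n = (−1, 0, 0): r = (−4, 9, −2) + t(−1, 0, 0).
Substitute into the plane: n·(P_0 + tn) = -1 gives 4 + 1t = -1, so t = -5.
Foot = (−4, 9, −2) + (-5)·(−1, 0, 0) = (1, 9, −2).

(1, 9, -2)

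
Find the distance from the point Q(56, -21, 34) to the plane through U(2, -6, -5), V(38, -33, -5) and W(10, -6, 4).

UV = (36, -27, 0) and UW = (8, 0, 9), so a normal is n = UV × UW = (-243, -324, 216).
n = (-243, -324, 216); n·P − 378 = 162; |n| = 459; distance = 162/459 = 6/17.

6/17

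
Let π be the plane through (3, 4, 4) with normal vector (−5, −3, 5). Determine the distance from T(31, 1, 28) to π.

11/√59

The plane has equation n·(r − (3, 4, 4)) = 0, i.e. n·r = -7.
Then n·(31, 1, 28) − (−7) = −11.
|n| = √(25 + 9 + 25) = √59, so the distance is |-11|/√59 = 11√59/59.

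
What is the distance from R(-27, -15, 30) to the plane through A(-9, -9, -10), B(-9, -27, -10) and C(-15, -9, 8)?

7√10/5

AB = (0, -18, 0) and AC = (-6, 0, 18), so a normal is n = AB × AC = (-324, 0, -108).
d = |(-324)·(-27) + (-108)·30 − 3996| / √(104976 + 0 + 11664) = |1512| / (108√10) = 7√10/5.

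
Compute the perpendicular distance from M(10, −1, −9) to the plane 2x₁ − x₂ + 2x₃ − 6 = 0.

Normal vector n = (2, −1, 2), and n·(10, −1, −9) − 6 = −3.
|n| = √(4 + 1 + 4) = 3, so the distance is |-3|/3 = 1.

1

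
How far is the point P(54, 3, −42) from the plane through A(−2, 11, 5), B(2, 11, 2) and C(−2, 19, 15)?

AB = (4, 0, −3) and AC = (0, 8, 10), so a normal is n = AB × AC = (24, −40, 32).
n = (24, −40, 32); n·P − (-328) = 160; |n| = 40√2; distance = 160/(40√2) = 2√2.

2√2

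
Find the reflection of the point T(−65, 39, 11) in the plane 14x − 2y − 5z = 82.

(75, 19, -39)

n = (14, −2, −5), |n|² = 225, n·T − 82 = -1125, so t = -1125/225 = -5.
Foot F = T − (-5)·n = (5, 29, −14); the reflection is 2F − T = (75, 19, −39).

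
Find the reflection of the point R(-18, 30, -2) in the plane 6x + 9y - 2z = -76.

(-42, -6, 6)

With n = (6, 9, -2), the signed offset is (n·R − (-76))/|n|² = 242/121 = 2.
R' = R − 2t·n = (-18, 30, -2) − 4·(6, 9, -2) = (-42, -6, 6).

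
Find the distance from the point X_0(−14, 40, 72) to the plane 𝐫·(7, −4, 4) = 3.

3

Normal vector n = (7, −4, 4), and n·(−14, 40, 72) − 3 = 27.
|n| = √(49 + 16 + 16) = 9, so the distance is |27|/9 = 3.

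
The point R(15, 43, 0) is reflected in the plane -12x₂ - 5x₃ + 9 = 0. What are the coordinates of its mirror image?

With n = (0, -12, -5), the signed offset is (n·R − (-9))/|n|² = -507/169 = -3.
R' = R − 2t·n = (15, 43, 0) − (-6)·(0, -12, -5) = (15, -29, -30).

(15, -29, -30)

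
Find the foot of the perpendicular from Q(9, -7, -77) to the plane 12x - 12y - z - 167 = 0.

The perpendicular from Q has direction n = (12, -12, -1): r = (9, -7, -77) + λ(12, -12, -1).
Substitute into the plane: n·(Q + λn) = 167 gives 269 + 289λ = 167, so λ = -6/17.
Foot = (9, -7, -77) + (-6/17)·(12, -12, -1) = (81/17, -47/17, -1303/17).

(81/17, -47/17, -1303/17)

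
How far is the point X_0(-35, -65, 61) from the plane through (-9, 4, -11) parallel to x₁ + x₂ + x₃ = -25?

Parallel planes share the normal n = (1, 1, 1); since (-9, 4, -11) lies on the plane, its equation is x₁ + x₂ + x₃ = -16.
Then n·(-35, -65, 61) - (-16) = -23.
|n| = √(1 + 1 + 1) = √3, so the distance is |-23|/√3 = 23√3/3.

23√3/3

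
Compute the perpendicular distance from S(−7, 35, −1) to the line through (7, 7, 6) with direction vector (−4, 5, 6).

√721

Direction vector d = (−4, 5, 6).
AP = (−14, 28, −7), and AP × d = (203, 112, 42).
|AP × d|² = 55517 and |d|² = 77, so the distance is √(55517/77) = √721.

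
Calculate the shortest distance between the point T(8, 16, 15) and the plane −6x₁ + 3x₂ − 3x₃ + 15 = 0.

5√6/3

n = (−6, 3, −3); n·P − (-15) = -30; |n| = 3√6; distance = 30/(3√6) = 10/√6.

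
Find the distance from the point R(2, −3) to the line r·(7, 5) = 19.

d = |7·2 + 5·(-3) − 19| / √(49 + 25) = |-20|/√74 = 10√74/37.

10√74/37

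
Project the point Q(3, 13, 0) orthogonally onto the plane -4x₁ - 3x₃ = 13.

n = (-4, 0, -3), |n|² = 25, and n·Q − 13 = -25.
t = -25/25 = -1, so the foot is Q − t·n = (3, 13, 0) − (-1)·(-4, 0, -3) = (-1, 13, -3).

(-1, 13, -3)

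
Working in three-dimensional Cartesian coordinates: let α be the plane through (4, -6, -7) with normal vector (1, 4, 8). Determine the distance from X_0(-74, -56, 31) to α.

26/9

The plane has equation n·(r − (4, -6, -7)) = 0, i.e. n·r = -76.
Then n·(-74, -56, 31) - (-76) = 26.
|n| = √(1 + 16 + 64) = 9, so the distance is |26|/9 = 26/9.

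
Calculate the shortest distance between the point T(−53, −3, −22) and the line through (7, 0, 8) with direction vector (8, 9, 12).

Direction vector d = (8, 9, 12).
AP = (−60, −3, −30), and AP × d = (234, 480, −516).
|AP × d|² = 551412 and |d|² = 289, so the distance is √(551412/289) = √1908 = 6√53.

6√53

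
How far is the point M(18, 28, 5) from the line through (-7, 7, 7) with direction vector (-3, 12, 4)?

Direction vector d = (-3, 12, 4).
AP = (25, 21, -2); AP·d = 169, |AP|² = 1070, |d|² = 169.
distance² = |AP|² − (AP·d)²/|d|² = 1070 − 28561/169 = 901, so the distance is √901.

√901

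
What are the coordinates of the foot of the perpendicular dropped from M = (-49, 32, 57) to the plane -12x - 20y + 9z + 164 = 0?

n = (-12, -20, 9), |n|² = 625, and n·M − (-164) = 625.
t = 625/625 = 1, so the foot is M − t·n = (-49, 32, 57) − 1·(-12, -20, 9) = (-37, 52, 48).

(-37, 52, 48)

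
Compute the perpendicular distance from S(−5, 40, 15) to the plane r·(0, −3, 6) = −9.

7/√5

d = |(-3)·40 + 6·15 − (-9)| / √(0 + 9 + 36) = |-21| / (3√5) = 7/√5.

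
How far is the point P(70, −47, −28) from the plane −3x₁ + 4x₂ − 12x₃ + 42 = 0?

20/13

d = |(-3)·70 + 4·(-47) + (-12)·(-28) − (-42)| / √(9 + 16 + 144) = |-20| / 13 = 20/13.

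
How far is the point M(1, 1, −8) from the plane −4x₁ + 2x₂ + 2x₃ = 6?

2√6

n = (−4, 2, 2); n·P − 6 = -24; |n| = 2√6; distance = 24/(2√6) = 2√6.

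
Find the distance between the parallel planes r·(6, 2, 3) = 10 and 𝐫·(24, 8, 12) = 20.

5/7

Divide the second equation by 4 to match normals: 6x₁ + 2x₂ + 3x₃ = 5.
Both planes have normal n = (6, 2, 3), |n| = 7. Any point on the first plane is at distance |5 − 10|/|n| = 5/7 from the second.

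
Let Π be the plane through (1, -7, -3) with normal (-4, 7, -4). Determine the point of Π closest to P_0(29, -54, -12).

(9, -19, -32)

The perpendicular from P_0 has direction n = (-4, 7, -4): r = (29, -54, -12) + μ(-4, 7, -4).
Substitute into the plane: n·(P_0 + μn) = -41 gives -446 + 81μ = -41, so μ = 5.
Foot = (29, -54, -12) + 5·(-4, 7, -4) = (9, -19, -32).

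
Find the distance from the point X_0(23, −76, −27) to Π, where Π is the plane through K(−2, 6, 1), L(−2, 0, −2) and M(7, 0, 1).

KL = (0, −6, −3) and KM = (9, −6, 0), so a normal is n = KL × KM = (−18, −27, 54).
n = (−18, −27, 54); n·P − (-72) = 252; |n| = 63; distance = 252/63 = 4.

4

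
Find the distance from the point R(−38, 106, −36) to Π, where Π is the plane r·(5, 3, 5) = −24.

Normal vector n = (5, 3, 5), and n·(−38, 106, −36) − (−24) = −28.
|n| = √(25 + 9 + 25) = √59, so the distance is |-28|/√59 = 28/√59.

28/√59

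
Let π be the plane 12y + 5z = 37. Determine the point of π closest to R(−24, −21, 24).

(-24, -9, 29)

n = (0, 12, 5), |n|² = 169, and n·R − 37 = -169.
t = -169/169 = -1, so the foot is R − t·n = (−24, −21, 24) − (-1)·(0, 12, 5) = (−24, −9, 29).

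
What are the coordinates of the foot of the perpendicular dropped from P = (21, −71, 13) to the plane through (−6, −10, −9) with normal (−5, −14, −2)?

The perpendicular from P has direction n = (−5, −14, −2): r = (21, −71, 13) + λ(−5, −14, −2).
Substitute into the plane: n·(P + λn) = 188 gives 863 + 225λ = 188, so λ = -3.
Foot = (21, −71, 13) + (-3)·(−5, −14, −2) = (36, −29, 19).

(36, -29, 19)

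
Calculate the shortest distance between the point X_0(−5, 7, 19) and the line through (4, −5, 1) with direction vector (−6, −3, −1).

Direction vector d = (−6, −3, −1).
AP = (−9, 12, 18), and AP × d = (42, −117, 99).
|AP × d|² = 25254 and |d|² = 46, so the distance is √(25254/46) = √549 = 3√61.

3√61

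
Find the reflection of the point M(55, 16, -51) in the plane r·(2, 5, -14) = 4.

(39, -24, 61)

With n = (2, 5, -14), the signed offset is (n·M − 4)/|n|² = 900/225 = 4.
M' = M − 2t·n = (55, 16, -51) − 8·(2, 5, -14) = (39, -24, 61).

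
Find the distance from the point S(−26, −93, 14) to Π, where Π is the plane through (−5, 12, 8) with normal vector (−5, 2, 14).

7/5

The plane has equation n·(r − (−5, 12, 8)) = 0, i.e. n·r = 161.
n = (−5, 2, 14); n·P − 161 = -21; |n| = 15; distance = 21/15 = 7/5.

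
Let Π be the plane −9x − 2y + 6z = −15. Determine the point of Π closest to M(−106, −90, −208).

n = (−9, −2, 6), |n|² = 121, and n·M − (-15) = -99.
t = -99/121 = -9/11, so the foot is M − t·n = (−106, −90, −208) − (-9/11)·(−9, −2, 6) = (−1247/11, −1008/11, −2234/11).

(-1247/11, -1008/11, -2234/11)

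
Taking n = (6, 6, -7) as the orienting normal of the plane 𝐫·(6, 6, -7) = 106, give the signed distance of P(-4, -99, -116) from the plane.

n·P − 106 = 88.
|n| = 11, so the signed distance is 88/11 = 8.

8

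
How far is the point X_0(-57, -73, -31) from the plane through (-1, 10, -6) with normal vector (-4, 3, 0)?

The plane has equation n·(r − (-1, 10, -6)) = 0, i.e. n·r = 34.
Then n·(-57, -73, -31) - 34 = -25.
|n| = √(16 + 9 + 0) = 5, so the distance is |-25|/5 = 5.

5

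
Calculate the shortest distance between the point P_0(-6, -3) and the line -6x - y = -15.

54√37/37

d = |(-6)·(-6) + (-1)·(-3) − (-15)| / √(36 + 1) = |54|/√37 = 54√37/37.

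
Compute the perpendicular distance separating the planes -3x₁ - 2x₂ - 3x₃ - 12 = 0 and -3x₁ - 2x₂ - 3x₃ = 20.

With common normal n = (-3, -2, -3) (|n| = √22), the distance is |12 − 20|/|n| = 8/√22.

4√22/11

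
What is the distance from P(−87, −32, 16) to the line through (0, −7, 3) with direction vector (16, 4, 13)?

13√26

Direction vector d = (16, 4, 13).
AP = (−87, −25, 13), and AP × d = (−377, 1339, 52).
|AP × d|² = 1937754 and |d|² = 441, so the distance is √(1937754/441) = √4394 = 13√26.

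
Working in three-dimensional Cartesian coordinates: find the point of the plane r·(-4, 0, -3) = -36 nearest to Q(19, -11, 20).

(3, -11, 8)

The perpendicular from Q has direction n = (-4, 0, -3): r = (19, -11, 20) + μ(-4, 0, -3).
Substitute into the plane: n·(Q + μn) = -36 gives -136 + 25μ = -36, so μ = 4.
Foot = (19, -11, 20) + 4·(-4, 0, -3) = (3, -11, 8).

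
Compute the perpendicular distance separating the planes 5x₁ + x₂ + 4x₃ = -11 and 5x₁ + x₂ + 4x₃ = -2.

9/√42

Both planes have normal n = (5, 1, 4), |n| = √42. Any point on the first plane is at distance |(-2) − (-11)|/|n| = 9/√42 from the second.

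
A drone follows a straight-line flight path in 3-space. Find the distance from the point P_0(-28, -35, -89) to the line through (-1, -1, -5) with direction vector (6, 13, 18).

3√53

Direction vector d = (6, 13, 18).
AP = (-27, -34, -84); AP·d = -2116, |AP|² = 8941, |d|² = 529.
distance² = |AP|² − (AP·d)²/|d|² = 8941 − 4477456/529 = 477, so the distance is 3√53.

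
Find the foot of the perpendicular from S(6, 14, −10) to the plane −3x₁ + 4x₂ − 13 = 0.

The perpendicular from S has direction n = (−3, 4, 0): r = (6, 14, −10) + t(−3, 4, 0).
Substitute into the plane: n·(S + tn) = 13 gives 38 + 25t = 13, so t = -1.
Foot = (6, 14, −10) + (-1)·(−3, 4, 0) = (9, 10, −10).

(9, 10, -10)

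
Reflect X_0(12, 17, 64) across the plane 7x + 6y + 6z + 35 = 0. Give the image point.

With n = (7, 6, 6), the signed offset is (n·X_0 − (-35))/|n|² = 605/121 = 5.
X_0' = X_0 − 2t·n = (12, 17, 64) − 10·(7, 6, 6) = (-58, -43, 4).

(-58, -43, 4)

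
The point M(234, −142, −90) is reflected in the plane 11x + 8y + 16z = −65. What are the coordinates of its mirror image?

n = (11, 8, 16), |n|² = 441, n·M − (-65) = 63, so t = 63/441 = 1/7.
Foot F = M − (1/7)·n = (1627/7, −1002/7, −646/7); the reflection is 2F − M = (1616/7, −1010/7, −662/7).

(1616/7, -1010/7, -662/7)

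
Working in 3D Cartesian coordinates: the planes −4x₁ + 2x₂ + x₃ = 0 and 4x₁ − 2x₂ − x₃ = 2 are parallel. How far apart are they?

2/√21

Divide the second equation by -1 to match normals: −4x₁ + 2x₂ + x₃ = -2.
With common normal n = (−4, 2, 1) (|n| = √21), the distance is |0 − (-2)|/|n| = 2/√21 = 2√21/21.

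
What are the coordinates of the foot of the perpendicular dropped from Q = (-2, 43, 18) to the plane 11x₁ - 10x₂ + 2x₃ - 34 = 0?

(20, 23, 22)

n = (11, -10, 2), |n|² = 225, and n·Q − 34 = -450.
t = -450/225 = -2, so the foot is Q − t·n = (-2, 43, 18) − (-2)·(11, -10, 2) = (20, 23, 22).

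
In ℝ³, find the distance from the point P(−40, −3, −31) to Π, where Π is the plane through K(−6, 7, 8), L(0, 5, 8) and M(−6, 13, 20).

KL = (6, −2, 0) and KM = (0, 6, 12), so a normal is n = KL × KM = (−24, −72, 36).
d = |(-24)·(-40) + (-72)·(-3) + 36·(-31) − (-72)| / √(576 + 5184 + 1296) = |132| / 84 = 11/7.

11/7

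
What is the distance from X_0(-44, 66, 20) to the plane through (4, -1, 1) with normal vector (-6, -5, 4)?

29/√77

The plane has equation n·(r − (4, -1, 1)) = 0, i.e. n·r = -15.
Then n·(-44, 66, 20) - (-15) = 29.
|n| = √(36 + 25 + 16) = √77, so the distance is |29|/√77 = 29√77/77.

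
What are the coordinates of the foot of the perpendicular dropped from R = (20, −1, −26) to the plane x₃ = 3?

(20, -1, 3)

n = (0, 0, 1), |n|² = 1, and n·R − 3 = -29.
t = -29/1 = -29, so the foot is R − t·n = (20, −1, −26) − (-29)·(0, 0, 1) = (20, −1, 3).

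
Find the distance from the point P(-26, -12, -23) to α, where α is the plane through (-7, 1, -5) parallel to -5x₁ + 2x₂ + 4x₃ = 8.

1/√5

Parallel planes share the normal n = (-5, 2, 4); since (-7, 1, -5) lies on the plane, its equation is -5x₁ + 2x₂ + 4x₃ = 17.
Then n·(-26, -12, -23) - 17 = -3.
|n| = √(25 + 4 + 16) = 3√5, so the distance is |-3|/(3√5) = √5/5.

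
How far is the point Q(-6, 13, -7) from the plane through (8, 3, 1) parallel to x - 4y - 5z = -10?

√42/3

Parallel planes share the normal n = (1, -4, -5); since (8, 3, 1) lies on the plane, its equation is x - 4y - 5z = -9.
d = |1·(-6) + (-4)·13 + (-5)·(-7) − (-9)| / √(1 + 16 + 25) = |-14| / √42 = 14/√42.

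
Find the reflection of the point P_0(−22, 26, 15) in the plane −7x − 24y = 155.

(-36, -22, 15)

n = (−7, −24, 0), |n|² = 625, n·P_0 − 155 = -625, so t = -625/625 = -1.
Foot F = P_0 − (-1)·n = (−29, 2, 15); the reflection is 2F − P_0 = (−36, −22, 15).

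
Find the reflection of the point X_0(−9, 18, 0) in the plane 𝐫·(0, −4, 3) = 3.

(-9, -6, 18)

n = (0, −4, 3), |n|² = 25, n·X_0 − 3 = -75, so t = -75/25 = -3.
Foot F = X_0 − (-3)·n = (−9, 6, 9); the reflection is 2F − X_0 = (−9, −6, 18).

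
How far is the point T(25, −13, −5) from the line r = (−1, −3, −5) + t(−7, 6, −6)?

2√73

Direction vector d = (−7, 6, −6).
AP = (26, −10, 0), and AP × d = (60, 156, 86).
|AP × d|² = 35332 and |d|² = 121, so the distance is √(35332/121) = √292 = 2√73.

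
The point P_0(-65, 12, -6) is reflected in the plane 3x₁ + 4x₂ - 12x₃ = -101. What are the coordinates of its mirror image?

With n = (3, 4, -12), the signed offset is (n·P_0 − (-101))/|n|² = 26/169 = 2/13.
P_0' = P_0 − 2t·n = (-65, 12, -6) − (4/13)·(3, 4, -12) = (-857/13, 140/13, -30/13).

(-857/13, 140/13, -30/13)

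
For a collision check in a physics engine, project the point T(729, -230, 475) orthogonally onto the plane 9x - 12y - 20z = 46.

(18306/25, -5858/25, 2339/5)

n = (9, -12, -20), |n|² = 625, and n·T − 46 = -225.
t = -225/625 = -9/25, so the foot is T − t·n = (729, -230, 475) − (-9/25)·(9, -12, -20) = (18306/25, -5858/25, 2339/5).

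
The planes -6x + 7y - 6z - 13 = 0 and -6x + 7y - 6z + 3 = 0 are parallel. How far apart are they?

16/11

Both planes have normal n = (-6, 7, -6), |n| = 11. Any point on the first plane is at distance |(-3) − 13|/|n| = 16/11 from the second.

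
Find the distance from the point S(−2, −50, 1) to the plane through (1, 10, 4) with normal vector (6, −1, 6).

The plane has equation n·(r − (1, 10, 4)) = 0, i.e. n·r = 20.
Then n·(−2, −50, 1) − 20 = 24.
|n| = √(36 + 1 + 36) = √73, so the distance is |24|/√73 = 24/√73.

24/√73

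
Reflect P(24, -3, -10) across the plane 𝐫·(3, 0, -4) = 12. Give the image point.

n = (3, 0, -4), |n|² = 25, n·P − 12 = 100, so t = 100/25 = 4.
Foot F = P − 4·n = (12, -3, 6); the reflection is 2F − P = (0, -3, 22).

(0, -3, 22)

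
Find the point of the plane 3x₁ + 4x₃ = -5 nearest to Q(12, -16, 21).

n = (3, 0, 4), |n|² = 25, and n·Q − (-5) = 125.
t = 125/25 = 5, so the foot is Q − t·n = (12, -16, 21) − 5·(3, 0, 4) = (-3, -16, 1).

(-3, -16, 1)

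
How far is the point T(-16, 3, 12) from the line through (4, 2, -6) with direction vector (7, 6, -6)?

√241

Direction vector d = (7, 6, -6).
AP = (-20, 1, 18), and AP × d = (-114, 6, -127).
|AP × d|² = 29161 and |d|² = 121, so the distance is √(29161/121) = √241.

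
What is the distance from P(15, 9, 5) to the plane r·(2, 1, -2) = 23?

Normal vector n = (2, 1, -2), and n·(15, 9, 5) - 23 = 6.
|n| = √(4 + 1 + 4) = 3, so the distance is |6|/3 = 2.

2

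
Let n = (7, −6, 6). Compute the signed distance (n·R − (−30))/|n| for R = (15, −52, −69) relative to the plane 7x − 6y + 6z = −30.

3

n·R − (-30) = 33.
|n| = 11, so the signed distance is 33/11 = 3.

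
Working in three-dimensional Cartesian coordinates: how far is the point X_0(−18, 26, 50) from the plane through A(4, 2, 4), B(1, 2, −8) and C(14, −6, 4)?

AB = (−3, 0, −12) and AC = (10, −8, 0), so a normal is n = AB × AC = (−96, −120, 24).
Then n·(−18, 26, 50) − (−528) = 336.
|n| = √(9216 + 14400 + 576) = 24√42, so the distance is |336|/(24√42) = √42/3.

14/√42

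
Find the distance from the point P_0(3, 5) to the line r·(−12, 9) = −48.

19/5

The normal to the line is n = (−12, 9) with |n| = 15.
|n·P_0 − (-48)| = |9 − (-48)| = 57, so the distance is 57/15 = 19/5.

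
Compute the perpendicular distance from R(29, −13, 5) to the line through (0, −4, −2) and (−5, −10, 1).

A direction vector is d = (−5, −6, 3).
AP = (29, −9, 7); AP·d = -70, |AP|² = 971, |d|² = 70.
distance² = |AP|² − (AP·d)²/|d|² = 971 − 4900/70 = 901, so the distance is √901.

√901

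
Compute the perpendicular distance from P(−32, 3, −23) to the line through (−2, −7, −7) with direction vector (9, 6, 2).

2√193

Direction vector d = (9, 6, 2).
AP = (−30, 10, −16); AP·d = -242, |AP|² = 1256, |d|² = 121.
distance² = |AP|² − (AP·d)²/|d|² = 1256 − 58564/121 = 772, so the distance is 2√193.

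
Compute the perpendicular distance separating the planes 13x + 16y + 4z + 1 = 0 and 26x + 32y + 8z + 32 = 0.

Divide the second equation by 2 to match normals: 13x + 16y + 4z = -16.
With common normal n = (13, 16, 4) (|n| = 21), the distance is |(-1) − (-16)|/|n| = 15/21 = 5/7.

5/7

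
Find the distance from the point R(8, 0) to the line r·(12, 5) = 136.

The normal to the line is n = (12, 5) with |n| = 13.
|n·R − 136| = |96 − 136| = 40, so the distance is 40/13.

40/13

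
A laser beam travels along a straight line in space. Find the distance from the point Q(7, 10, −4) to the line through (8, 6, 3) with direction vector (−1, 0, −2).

√21

Direction vector d = (−1, 0, −2).
AP = (−1, 4, −7); AP·d = 15, |AP|² = 66, |d|² = 5.
distance² = |AP|² − (AP·d)²/|d|² = 66 − 225/5 = 21, so the distance is √21.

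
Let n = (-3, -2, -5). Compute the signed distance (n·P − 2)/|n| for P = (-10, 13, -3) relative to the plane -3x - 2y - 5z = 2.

17√38/38

n·P − 2 = 17.
|n| = √38, so the signed distance is 17√38/38.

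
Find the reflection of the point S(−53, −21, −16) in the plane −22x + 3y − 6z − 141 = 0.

With n = (−22, 3, −6), the signed offset is (n·S − 141)/|n|² = 1058/529 = 2.
S' = S − 2t·n = (−53, −21, −16) − 4·(−22, 3, −6) = (35, −33, 8).

(35, -33, 8)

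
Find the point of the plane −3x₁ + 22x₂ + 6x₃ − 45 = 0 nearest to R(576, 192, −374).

n = (−3, 22, 6), |n|² = 529, and n·R − 45 = 207.
t = 207/529 = 9/23, so the foot is R − t·n = (576, 192, −374) − (9/23)·(−3, 22, 6) = (13275/23, 4218/23, −8656/23).

(13275/23, 4218/23, -8656/23)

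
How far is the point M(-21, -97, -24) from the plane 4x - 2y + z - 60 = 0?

26/√21

d = |4·(-21) + (-2)·(-97) + 1·(-24) − 60| / √(16 + 4 + 1) = |26| / √21 = 26/√21.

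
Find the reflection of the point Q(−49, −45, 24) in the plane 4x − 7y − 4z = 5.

(-457/9, -377/9, 232/9)

With n = (4, −7, −4), the signed offset is (n·Q − 5)/|n|² = 18/81 = 2/9.
Q' = Q − 2t·n = (−49, −45, 24) − (4/9)·(4, −7, −4) = (−457/9, −377/9, 232/9).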